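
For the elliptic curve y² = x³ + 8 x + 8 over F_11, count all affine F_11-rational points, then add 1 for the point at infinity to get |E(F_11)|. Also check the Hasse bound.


Affine points = {(3, 2), (3, 9), (4, 4), (4, 7), (7, 0), (8, 1), (8, 10)}; affine count = 7; |E(F_11)| = 8.

Discriminant check: Δ ∝ 4a³ + 27b² = 4·8³ + 27·8² = 4·512 + 27·64 ≡ 3 (mod 11). Nonzero ⇒ E is nonsingular.
For each x ∈ F_11, compute rhs = x³ + 8·x + 8 mod 11, then count y ∈ F_11 with y² ≡ rhs.
  x = 0: rhs = 8, matching y values: none (0 points).
  x = 1: rhs = 6, matching y values: none (0 points).
  x = 2: rhs = 10, matching y values: none (0 points).
  x = 3: rhs = 4, matching y values: 2, 9 (2 points).
  x = 4: rhs = 5, matching y values: 4, 7 (2 points).
  x = 5: rhs = 8, matching y values: none (0 points).
  x = 6: rhs = 8, matching y values: none (0 points).
  x = 7: rhs = 0, matching y values: 0 (1 points).
  x = 8: rhs = 1, matching y values: 1, 10 (2 points).
  x = 9: rhs = 6, matching y values: none (0 points).
  x = 10: rhs = 10, matching y values: none (0 points).
Total affine count: 7.
Full point count |E(F_11)| = 7 + 1 = 8.
Hasse bound: |8 − (11+1)| = |-4| = 4 ≤ 2√11 ≈ 6.6332 ✓.


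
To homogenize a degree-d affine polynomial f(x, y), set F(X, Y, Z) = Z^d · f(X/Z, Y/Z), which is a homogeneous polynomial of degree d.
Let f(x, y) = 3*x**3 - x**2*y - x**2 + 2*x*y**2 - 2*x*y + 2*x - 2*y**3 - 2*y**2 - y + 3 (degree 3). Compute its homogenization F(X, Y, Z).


F(X, Y, Z) = 3*X**3 - X**2*Y - X**2*Z + 2*X*Y**2 - 2*X*Y*Z + 2*X*Z**2 - 2*Y**3 - 2*Y**2*Z - Y*Z**2 + 3*Z**3

deg(f) = 3.
Substitute x = X/Z, y = Y/Z into f, then multiply by Z^3.
  monomial 3·x^3·y^0 ↦ 3·X^3·Y^0·Z^0.
  monomial -1·x^2·y^1 ↦ -1·X^2·Y^1·Z^0.
  monomial -1·x^2·y^0 ↦ -1·X^2·Y^0·Z^1.
  monomial 2·x^1·y^2 ↦ 2·X^1·Y^2·Z^0.
  monomial -2·x^1·y^1 ↦ -2·X^1·Y^1·Z^1.
  monomial 2·x^1·y^0 ↦ 2·X^1·Y^0·Z^2.
  monomial -2·x^0·y^3 ↦ -2·X^0·Y^3·Z^0.
  monomial -2·x^0·y^2 ↦ -2·X^0·Y^2·Z^1.
  monomial -1·x^0·y^1 ↦ -1·X^0·Y^1·Z^2.
  monomial 3·x^0·y^0 ↦ 3·X^0·Y^0·Z^3.
Collecting: F(X, Y, Z) = 3*X**3 - X**2*Y - X**2*Z + 2*X*Y**2 - 2*X*Y*Z + 2*X*Z**2 - 2*Y**3 - 2*Y**2*Z - Y*Z**2 + 3*Z**3.


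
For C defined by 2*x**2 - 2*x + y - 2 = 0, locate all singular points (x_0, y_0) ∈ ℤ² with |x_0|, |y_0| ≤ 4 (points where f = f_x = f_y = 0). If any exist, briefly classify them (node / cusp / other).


No singular points in the scanned grid; C is smooth there.

Compute partial derivatives:
  f_x = 4*x - 2.
  f_y = 1.
f_y = 1 is a nonzero constant, so f_y never vanishes: no point (x, y) can satisfy f = f_x = f_y = 0. In particular no (x, y) ∈ {−4, ..., 4}² is singular; the curve is smooth.


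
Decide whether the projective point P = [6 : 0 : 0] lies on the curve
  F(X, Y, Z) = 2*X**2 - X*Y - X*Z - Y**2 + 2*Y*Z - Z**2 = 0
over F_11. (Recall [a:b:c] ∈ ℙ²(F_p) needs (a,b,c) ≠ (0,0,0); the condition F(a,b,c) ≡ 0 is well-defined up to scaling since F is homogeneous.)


F(6,0,0) ≡ 6 (mod 11); P is NOT on the curve.

Evaluate F(6, 0, 0) term-by-term (mod 11).
  2*X**2 ↦ 2·36·1·1 = 72
  -X*Y ↦ -1·6·0·1 = 0
  -X*Z ↦ -1·6·1·0 = 0
  -Y**2 ↦ -1·1·0·1 = 0
  2*Y*Z ↦ 2·1·0·0 = 0
  -Z**2 ↦ -1·1·1·0 = 0
Sum: F(6, 0, 0) = (72) + (0) + (0) + (0) + (0) + (0) = 72.
Reducing mod 11: 72 ≡ 6 (mod 11).
Since F(a, b, c) ≡ 6 ≠ 0 (mod 11), P does NOT lie on the curve.


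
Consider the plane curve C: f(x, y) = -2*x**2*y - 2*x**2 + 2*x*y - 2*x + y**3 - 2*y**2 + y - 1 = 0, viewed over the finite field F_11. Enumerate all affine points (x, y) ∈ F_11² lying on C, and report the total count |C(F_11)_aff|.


Affine F_11-points: {(0, 3), (3, 7), (4, 9), (5, 8), (6, 3), (6, 7), (7, 10), (8, 8), (10, 9)}; count = 9.

For each of the 121 pairs (x, y) ∈ F_11², evaluate f(x, y) mod 11. Record the zeros.
  x = 0: [0↦10, 1↦10, 2↦1, 3↦0, 4↦2, 5↦2, 6↦6, 7↦9, 8↦6, 9↦3, 10↦6]  zeros at y ∈ {3}
  x = 1: [0↦6, 1↦6, 2↦8, 3↦7, 4↦9, 5↦9, 6↦2, 7↦5, 8↦2, 9↦10, 10↦2]  zeros at y ∈ ∅
  x = 2: [0↦9, 1↦5, 2↦3, 3↦9, 4↦7, 5↦3, 6↦3, 7↦2, 8↦6, 9↦10, 10↦9]  zeros at y ∈ ∅
  x = 3: [0↦8, 1↦7, 2↦8, 3↦6, 4↦7, 5↦6, 6↦9, 7↦0, 8↦7, 9↦3, 10↦5]  zeros at y ∈ {7}
  x = 4: [0↦3, 1↦1, 2↦1, 3↦9, 4↦9, 5↦7, 6↦9, 7↦10, 8↦5, 9↦0, 10↦1]  zeros at y ∈ {9}
  x = 5: [0↦5, 1↦9, 2↦4, 3↦7, 4↦2, 5↦6, 6↦3, 7↦10, 8↦0, 9↦1, 10↦8]  zeros at y ∈ {8}
  x = 6: [0↦3, 1↦9, 2↦6, 3↦0, 4↦8, 5↦3, 6↦2, 7↦0, 8↦3, 9↦6, 10↦4]  zeros at y ∈ {3, 7}
  x = 7: [0↦8, 1↦1, 2↦7, 3↦10, 4↦5, 5↦9, 6↦6, 7↦2, 8↦3, 9↦4, 10↦0]  zeros at y ∈ {10}
  x = 8: [0↦9, 1↦7, 2↦7, 3↦4, 4↦4, 5↦2, 6↦4, 7↦5, 8↦0, 9↦6, 10↦7]  zeros at y ∈ {8}
  x = 9: [0↦6, 1↦5, 2↦6, 3↦4, 4↦5, 5↦4, 6↦7, 7↦9, 8↦5, 9↦1, 10↦3]  zeros at y ∈ ∅
  x = 10: [0↦10, 1↦6, 2↦4, 3↦10, 4↦8, 5↦4, 6↦4, 7↦3, 8↦7, 9↦0, 10↦10]  zeros at y ∈ {9}
Collecting zeros: affine points = {(0, 3), (3, 7), (4, 9), (5, 8), (6, 3), (6, 7), (7, 10), (8, 8), (10, 9)}.
Total count |C(F_11)_aff| = 9.


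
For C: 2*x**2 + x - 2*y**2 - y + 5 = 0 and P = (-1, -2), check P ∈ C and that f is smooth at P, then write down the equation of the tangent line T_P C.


Tangent line at P: -3*x + 7*y + 11 = 0.

Step 1: f(-1, -2) = 0, so P lies on C.
Step 2: partial derivatives
  f_x(x, y) = 4*x + 1, f_y(x, y) = -4*y - 1.
  f_x(P) = -3, f_y(P) = 7 (gradient nonzero, so P is smooth).
Step 3: tangent line at P: -3·(x − -1) + 7·(y − -2) = 0.
Expanding: -3*x + 7*y + 11 = 0.


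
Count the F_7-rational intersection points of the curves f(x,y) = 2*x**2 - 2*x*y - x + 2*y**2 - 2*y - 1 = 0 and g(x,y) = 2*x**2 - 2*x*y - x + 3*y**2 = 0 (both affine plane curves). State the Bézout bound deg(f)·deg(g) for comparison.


Common zeros: ∅; count = 0; Bézout bound = 4.

deg(f) = 2, deg(g) = 2, so Bézout bound = 4.
Scan x ∈ F_7. For each x, list the y ∈ F_7 with f(x, y) ≡ 0 and those with g(x, y) ≡ 0 (mod 7); the common zeros in that column are the intersection.
  x = 0: f ≡ 0 at y ∈ ∅; g ≡ 0 at y ∈ {0}; common: ∅.
  x = 1: f ≡ 0 at y ∈ {0, 2}; g ≡ 0 at y ∈ ∅; common: ∅.
  x = 2: f ≡ 0 at y ∈ ∅; g ≡ 0 at y ∈ {3}; common: ∅.
  x = 3: f ≡ 0 at y ∈ {0, 4}; g ≡ 0 at y ∈ ∅; common: ∅.
  x = 4: f ≡ 0 at y ∈ ∅; g ≡ 0 at y ∈ {0, 5}; common: ∅.
  x = 5: f ≡ 0 at y ∈ {2, 4}; g ≡ 0 at y ∈ {3, 5}; common: ∅.
  x = 6: f ≡ 0 at y ∈ ∅; g ≡ 0 at y ∈ ∅; common: ∅.
Collecting: common zeros = ∅, so the count is 0.
Comparison with the Bézout bound: 0 ≤ 4 = deg(f)·deg(g), as expected for curves with no common component (the affine F_7-count falls short of the bound because intersections may lie at infinity, over extension fields, or carry multiplicity).


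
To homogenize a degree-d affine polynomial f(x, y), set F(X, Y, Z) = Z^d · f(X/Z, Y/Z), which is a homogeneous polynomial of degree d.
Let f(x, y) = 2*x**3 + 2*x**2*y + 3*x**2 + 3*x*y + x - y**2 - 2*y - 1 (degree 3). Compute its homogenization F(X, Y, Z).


F(X, Y, Z) = 2*X**3 + 2*X**2*Y + 3*X**2*Z + 3*X*Y*Z + X*Z**2 - Y**2*Z - 2*Y*Z**2 - Z**3

deg(f) = 3.
Substitute x = X/Z, y = Y/Z into f, then multiply by Z^3.
  monomial 2·x^3·y^0 ↦ 2·X^3·Y^0·Z^0.
  monomial 2·x^2·y^1 ↦ 2·X^2·Y^1·Z^0.
  monomial 3·x^2·y^0 ↦ 3·X^2·Y^0·Z^1.
  monomial 3·x^1·y^1 ↦ 3·X^1·Y^1·Z^1.
  monomial 1·x^1·y^0 ↦ 1·X^1·Y^0·Z^2.
  monomial -1·x^0·y^2 ↦ -1·X^0·Y^2·Z^1.
  monomial -2·x^0·y^1 ↦ -2·X^0·Y^1·Z^2.
  monomial -1·x^0·y^0 ↦ -1·X^0·Y^0·Z^3.
Collecting: F(X, Y, Z) = 2*X**3 + 2*X**2*Y + 3*X**2*Z + 3*X*Y*Z + X*Z**2 - Y**2*Z - 2*Y*Z**2 - Z**3.


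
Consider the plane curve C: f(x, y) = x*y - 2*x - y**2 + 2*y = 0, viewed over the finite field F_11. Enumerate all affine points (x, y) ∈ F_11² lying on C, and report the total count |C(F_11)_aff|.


Affine F_11-points: {(0, 0), (0, 2), (1, 1), (1, 2), (2, 2), (3, 2), (3, 3), (4, 2), (4, 4), (5, 2), (5, 5), (6, 2), (6, 6), (7, 2), (7, 7), (8, 2), (8, 8), (9, 2), (9, 9), (10, 2), (10, 10)}; count = 21.

For each of the 121 pairs (x, y) ∈ F_11², evaluate f(x, y) mod 11. Record the zeros.
  x = 0: [0↦0, 1↦1, 2↦0, 3↦8, 4↦3, 5↦7, 6↦9, 7↦9, 8↦7, 9↦3, 10↦8]  zeros at y ∈ {0, 2}
  x = 1: [0↦9, 1↦0, 2↦0, 3↦9, 4↦5, 5↦10, 6↦2, 7↦3, 8↦2, 9↦10, 10↦5]  zeros at y ∈ {1, 2}
  x = 2: [0↦7, 1↦10, 2↦0, 3↦10, 4↦7, 5↦2, 6↦6, 7↦8, 8↦8, 9↦6, 10↦2]  zeros at y ∈ {2}
  x = 3: [0↦5, 1↦9, 2↦0, 3↦0, 4↦9, 5↦5, 6↦10, 7↦2, 8↦3, 9↦2, 10↦10]  zeros at y ∈ {2, 3}
  x = 4: [0↦3, 1↦8, 2↦0, 3↦1, 4↦0, 5↦8, 6↦3, 7↦7, 8↦9, 9↦9, 10↦7]  zeros at y ∈ {2, 4}
  x = 5: [0↦1, 1↦7, 2↦0, 3↦2, 4↦2, 5↦0, 6↦7, 7↦1, 8↦4, 9↦5, 10↦4]  zeros at y ∈ {2, 5}
  x = 6: [0↦10, 1↦6, 2↦0, 3↦3, 4↦4, 5↦3, 6↦0, 7↦6, 8↦10, 9↦1, 10↦1]  zeros at y ∈ {2, 6}
  x = 7: [0↦8, 1↦5, 2↦0, 3↦4, 4↦6, 5↦6, 6↦4, 7↦0, 8↦5, 9↦8, 10↦9]  zeros at y ∈ {2, 7}
  x = 8: [0↦6, 1↦4, 2↦0, 3↦5, 4↦8, 5↦9, 6↦8, 7↦5, 8↦0, 9↦4, 10↦6]  zeros at y ∈ {2, 8}
  x = 9: [0↦4, 1↦3, 2↦0, 3↦6, 4↦10, 5↦1, 6↦1, 7↦10, 8↦6, 9↦0, 10↦3]  zeros at y ∈ {2, 9}
  x = 10: [0↦2, 1↦2, 2↦0, 3↦7, 4↦1, 5↦4, 6↦5, 7↦4, 8↦1, 9↦7, 10↦0]  zeros at y ∈ {2, 10}
Collecting zeros: affine points = {(0, 0), (0, 2), (1, 1), (1, 2), (2, 2), (3, 2), (3, 3), (4, 2), (4, 4), (5, 2), (5, 5), (6, 2), (6, 6), (7, 2), (7, 7), (8, 2), (8, 8), (9, 2), (9, 9), (10, 2), (10, 10)}.
Total count |C(F_11)_aff| = 21.


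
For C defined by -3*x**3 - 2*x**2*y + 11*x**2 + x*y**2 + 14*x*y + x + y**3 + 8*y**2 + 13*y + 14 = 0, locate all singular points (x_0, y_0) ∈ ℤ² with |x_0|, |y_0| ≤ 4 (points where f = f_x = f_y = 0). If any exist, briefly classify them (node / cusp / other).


Singular points: {(2, -3)}; classification: node.

Compute partial derivatives:
  f_x = -9*x**2 - 4*x*y + 22*x + y**2 + 14*y + 1.
  f_y = -2*x**2 + 2*x*y + 14*x + 3*y**2 + 16*y + 13.
Scan x_0 ∈ {−4, ..., 4}. For each x_0, f_y(x_0, y) is a polynomial in y; find its integer roots y ∈ {−4, ..., 4}, then test f_x and f at those candidates.
  x = -4: f_y(-4, y) = 3*y**2 + 8*y - 75; no integer root y with |y| ≤ 4.
  x = -3: f_y(-3, y) = 3*y**2 + 10*y - 47; no integer root y with |y| ≤ 4.
  x = -2: f_y(-2, y) = 3*y**2 + 12*y - 23; no integer root y with |y| ≤ 4.
  x = -1: f_y(-1, y) = 3*y**2 + 14*y - 3; no integer root y with |y| ≤ 4.
  x = 0: f_y(0, y) = 3*y**2 + 16*y + 13; vanishes at y ∈ {-1}. (0, -1): f_x = -12 ≠ 0.
  x = 1: f_y(1, y) = 3*y**2 + 18*y + 25; no integer root y with |y| ≤ 4.
  x = 2: f_y(2, y) = 3*y**2 + 20*y + 33; vanishes at y ∈ {-3}. (2, -3): f_x = 0, f = 0 — SINGULAR.
  x = 3: f_y(3, y) = 3*y**2 + 22*y + 37; no integer root y with |y| ≤ 4.
  x = 4: f_y(4, y) = 3*y**2 + 24*y + 37; no integer root y with |y| ≤ 4.
Only singular point on the grid: (2, -3).
Classify: substitute x = 2 + u, y = -3 + v and expand: f = -3*u**3 - 2*u**2*v - u**2 + u*v**2 + v**3 + v**2.
No constant or linear terms (consistent with a singular point). Quadratic part: -u**2 + v**2. Cubic part: -3*u**3 - 2*u**2*v + u*v**2 + v**3.
The quadratic part v**2 - u**2 = (v − u)(v + u) splits into two distinct linear factors, so there are two distinct tangent lines y − -3 = ±(x − 2) — this is a node (ordinary double point).
Classification: node.


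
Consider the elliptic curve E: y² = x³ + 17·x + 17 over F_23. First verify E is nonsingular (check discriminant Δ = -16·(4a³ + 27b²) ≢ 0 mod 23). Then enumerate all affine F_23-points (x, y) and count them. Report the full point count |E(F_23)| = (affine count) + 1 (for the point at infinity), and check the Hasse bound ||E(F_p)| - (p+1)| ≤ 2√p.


Affine points = {(1, 9), (1, 14), (2, 6), (2, 17), (3, 7), (3, 16), (6, 6), (6, 17), (9, 5), (9, 18), (14, 3), (14, 20), (15, 6), (15, 17), (19, 0), (20, 10), (20, 13)}; affine count = 17; |E(F_23)| = 18.

Discriminant check: Δ ∝ 4a³ + 27b² = 4·17³ + 27·17² = 4·4913 + 27·289 ≡ 16 (mod 23). Nonzero ⇒ E is nonsingular.
For each x ∈ F_23, compute rhs = x³ + 17·x + 17 mod 23, then count y ∈ F_23 with y² ≡ rhs.
  x = 0: rhs = 17, matching y values: none (0 points).
  x = 1: rhs = 12, matching y values: 9, 14 (2 points).
  x = 2: rhs = 13, matching y values: 6, 17 (2 points).
  x = 3: rhs = 3, matching y values: 7, 16 (2 points).
  x = 4: rhs = 11, matching y values: none (0 points).
  x = 5: rhs = 20, matching y values: none (0 points).
  x = 6: rhs = 13, matching y values: 6, 17 (2 points).
  x = 7: rhs = 19, matching y values: none (0 points).
  x = 8: rhs = 21, matching y values: none (0 points).
  x = 9: rhs = 2, matching y values: 5, 18 (2 points).
  x = 10: rhs = 14, matching y values: none (0 points).
  x = 11: rhs = 17, matching y values: none (0 points).
  x = 12: rhs = 17, matching y values: none (0 points).
  x = 13: rhs = 20, matching y values: none (0 points).
  x = 14: rhs = 9, matching y values: 3, 20 (2 points).
  x = 15: rhs = 13, matching y values: 6, 17 (2 points).
  x = 16: rhs = 15, matching y values: none (0 points).
  x = 17: rhs = 21, matching y values: none (0 points).
  x = 18: rhs = 14, matching y values: none (0 points).
  x = 19: rhs = 0, matching y values: 0 (1 points).
  x = 20: rhs = 8, matching y values: 10, 13 (2 points).
  x = 21: rhs = 21, matching y values: none (0 points).
  x = 22: rhs = 22, matching y values: none (0 points).
Total affine count: 17.
Full point count |E(F_23)| = 17 + 1 = 18.
Hasse bound: |18 − (23+1)| = |-6| = 6 ≤ 2√23 ≈ 9.5917 ✓.


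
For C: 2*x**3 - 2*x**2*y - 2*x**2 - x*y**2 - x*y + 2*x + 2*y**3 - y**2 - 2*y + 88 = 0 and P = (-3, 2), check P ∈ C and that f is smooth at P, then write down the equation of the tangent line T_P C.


Tangent line at P: 86*x + 15*y + 228 = 0.

Step 1: f(-3, 2) = 0, so P lies on C.
Step 2: partial derivatives
  f_x(x, y) = 6*x**2 - 4*x*y - 4*x - y**2 - y + 2, f_y(x, y) = -2*x**2 - 2*x*y - x + 6*y**2 - 2*y - 2.
  f_x(P) = 86, f_y(P) = 15 (gradient nonzero, so P is smooth).
Step 3: tangent line at P: 86·(x − -3) + 15·(y − 2) = 0.
Expanding: 86*x + 15*y + 228 = 0.


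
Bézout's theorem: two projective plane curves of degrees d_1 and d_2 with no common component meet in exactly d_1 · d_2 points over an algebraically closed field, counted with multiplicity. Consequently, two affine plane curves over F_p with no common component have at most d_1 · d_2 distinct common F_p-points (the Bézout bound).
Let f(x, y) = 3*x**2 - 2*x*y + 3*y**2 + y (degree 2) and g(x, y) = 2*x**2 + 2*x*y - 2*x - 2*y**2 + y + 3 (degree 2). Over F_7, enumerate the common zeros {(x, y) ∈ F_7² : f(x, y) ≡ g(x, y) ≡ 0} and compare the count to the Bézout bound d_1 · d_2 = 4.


Common zeros: {(3, 5)}; count = 1; Bézout bound = 4.

deg(f) = 2, deg(g) = 2, so Bézout bound = 4.
Scan x ∈ F_7. For each x, list the y ∈ F_7 with f(x, y) ≡ 0 and those with g(x, y) ≡ 0 (mod 7); the common zeros in that column are the intersection.
  x = 0: f ≡ 0 at y ∈ {0, 2}; g ≡ 0 at y ∈ {5, 6}; common: ∅.
  x = 1: f ≡ 0 at y ∈ {6}; g ≡ 0 at y ∈ ∅; common: ∅.
  x = 2: f ≡ 0 at y ∈ ∅; g ≡ 0 at y ∈ {0, 6}; common: ∅.
  x = 3: f ≡ 0 at y ∈ {5, 6}; g ≡ 0 at y ∈ {2, 5}; common: {5}.
  x = 4: f ≡ 0 at y ∈ ∅; g ≡ 0 at y ∈ ∅; common: ∅.
  x = 5: f ≡ 0 at y ∈ {5}; g ≡ 0 at y ∈ ∅; common: ∅.
  x = 6: f ≡ 0 at y ∈ {2, 4}; g ≡ 0 at y ∈ {0, 3}; common: ∅.
Collecting: common zeros = {(3, 5)}, so the count is 1.
Comparison with the Bézout bound: 1 ≤ 4 = deg(f)·deg(g), as expected for curves with no common component (the affine F_7-count falls short of the bound because intersections may lie at infinity, over extension fields, or carry multiplicity).


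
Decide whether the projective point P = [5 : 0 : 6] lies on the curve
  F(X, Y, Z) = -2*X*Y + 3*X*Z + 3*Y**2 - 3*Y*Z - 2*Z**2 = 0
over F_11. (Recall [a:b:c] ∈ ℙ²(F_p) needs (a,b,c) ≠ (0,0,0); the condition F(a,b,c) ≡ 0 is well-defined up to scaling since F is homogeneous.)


F(5,0,6) ≡ 7 (mod 11); P is NOT on the curve.

Evaluate F(5, 0, 6) term-by-term (mod 11).
  -2*X*Y ↦ -2·5·0·1 = 0
  3*X*Z ↦ 3·5·1·6 = 90
  3*Y**2 ↦ 3·1·0·1 = 0
  -3*Y*Z ↦ -3·1·0·6 = 0
  -2*Z**2 ↦ -2·1·1·36 = -72
Sum: F(5, 0, 6) = (0) + (90) + (0) + (0) + (-72) = 18.
Reducing mod 11: 18 ≡ 7 (mod 11).
Since F(a, b, c) ≡ 7 ≠ 0 (mod 11), P does NOT lie on the curve.


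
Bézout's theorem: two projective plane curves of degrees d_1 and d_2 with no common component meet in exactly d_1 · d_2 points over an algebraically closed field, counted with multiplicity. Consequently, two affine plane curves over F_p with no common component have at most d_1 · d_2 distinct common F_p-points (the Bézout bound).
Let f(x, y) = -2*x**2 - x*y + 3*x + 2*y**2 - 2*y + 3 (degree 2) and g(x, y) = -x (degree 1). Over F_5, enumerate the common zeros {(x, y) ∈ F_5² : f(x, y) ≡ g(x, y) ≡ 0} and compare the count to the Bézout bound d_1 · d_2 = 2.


Common zeros: {(0, 3)}; count = 1; Bézout bound = 2.

deg(f) = 2, deg(g) = 1, so Bézout bound = 2.
Scan x ∈ F_5. For each x, list the y ∈ F_5 with f(x, y) ≡ 0 and those with g(x, y) ≡ 0 (mod 5); the common zeros in that column are the intersection.
  x = 0: f ≡ 0 at y ∈ {3}; g ≡ 0 at y ∈ {0, 1, 2, 3, 4}; common: {3}.
  x = 1: f ≡ 0 at y ∈ ∅; g ≡ 0 at y ∈ ∅; common: ∅.
  x = 2: f ≡ 0 at y ∈ ∅; g ≡ 0 at y ∈ ∅; common: ∅.
  x = 3: f ≡ 0 at y ∈ ∅; g ≡ 0 at y ∈ ∅; common: ∅.
  x = 4: f ≡ 0 at y ∈ ∅; g ≡ 0 at y ∈ ∅; common: ∅.
Collecting: common zeros = {(0, 3)}, so the count is 1.
Comparison with the Bézout bound: 1 ≤ 2 = deg(f)·deg(g), as expected for curves with no common component (the affine F_5-count falls short of the bound because intersections may lie at infinity, over extension fields, or carry multiplicity).


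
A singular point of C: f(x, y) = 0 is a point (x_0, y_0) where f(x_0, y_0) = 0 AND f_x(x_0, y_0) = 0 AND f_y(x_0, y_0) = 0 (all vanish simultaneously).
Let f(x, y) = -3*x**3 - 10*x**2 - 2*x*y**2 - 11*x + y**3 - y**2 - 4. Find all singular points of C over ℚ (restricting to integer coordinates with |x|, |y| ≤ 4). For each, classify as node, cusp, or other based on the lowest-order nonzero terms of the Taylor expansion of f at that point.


Singular points: {(-1, 0)}; classification: node.

Compute partial derivatives:
  f_x = -9*x**2 - 20*x - 2*y**2 - 11.
  f_y = -4*x*y + 3*y**2 - 2*y.
Scan x_0 ∈ {−4, ..., 4}. For each x_0, f_y(x_0, y) is a polynomial in y; find its integer roots y ∈ {−4, ..., 4}, then test f_x and f at those candidates.
  x = -4: f_y(-4, y) = 3*y**2 + 14*y; vanishes at y ∈ {0}. (-4, 0): f_x = -75 ≠ 0.
  x = -3: f_y(-3, y) = 3*y**2 + 10*y; vanishes at y ∈ {0}. (-3, 0): f_x = -32 ≠ 0.
  x = -2: f_y(-2, y) = 3*y**2 + 6*y; vanishes at y ∈ {-2, 0}. (-2, -2): f_x = -15 ≠ 0; (-2, 0): f_x = -7 ≠ 0.
  x = -1: f_y(-1, y) = 3*y**2 + 2*y; vanishes at y ∈ {0}. (-1, 0): f_x = 0, f = 0 — SINGULAR.
  x = 0: f_y(0, y) = 3*y**2 - 2*y; vanishes at y ∈ {0}. (0, 0): f_x = -11 ≠ 0.
  x = 1: f_y(1, y) = 3*y**2 - 6*y; vanishes at y ∈ {0, 2}. (1, 0): f_x = -40 ≠ 0; (1, 2): f_x = -48 ≠ 0.
  x = 2: f_y(2, y) = 3*y**2 - 10*y; vanishes at y ∈ {0}. (2, 0): f_x = -87 ≠ 0.
  x = 3: f_y(3, y) = 3*y**2 - 14*y; vanishes at y ∈ {0}. (3, 0): f_x = -152 ≠ 0.
  x = 4: f_y(4, y) = 3*y**2 - 18*y; vanishes at y ∈ {0}. (4, 0): f_x = -235 ≠ 0.
Only singular point on the grid: (-1, 0).
Classify: substitute x = -1 + u, y = 0 + v and expand: f = -3*u**3 - u**2 - 2*u*v**2 + v**3 + v**2.
No constant or linear terms (consistent with a singular point). Quadratic part: -u**2 + v**2. Cubic part: -3*u**3 - 2*u*v**2 + v**3.
The quadratic part v**2 - u**2 = (v − u)(v + u) splits into two distinct linear factors, so there are two distinct tangent lines y − 0 = ±(x − -1) — this is a node (ordinary double point).
Classification: node.


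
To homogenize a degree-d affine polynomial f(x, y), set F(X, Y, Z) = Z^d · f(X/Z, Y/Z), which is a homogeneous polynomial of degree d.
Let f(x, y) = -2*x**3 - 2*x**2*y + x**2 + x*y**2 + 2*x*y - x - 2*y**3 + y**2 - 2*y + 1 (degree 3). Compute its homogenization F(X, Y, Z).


F(X, Y, Z) = -2*X**3 - 2*X**2*Y + X**2*Z + X*Y**2 + 2*X*Y*Z - X*Z**2 - 2*Y**3 + Y**2*Z - 2*Y*Z**2 + Z**3

deg(f) = 3.
Substitute x = X/Z, y = Y/Z into f, then multiply by Z^3.
  monomial -2·x^3·y^0 ↦ -2·X^3·Y^0·Z^0.
  monomial -2·x^2·y^1 ↦ -2·X^2·Y^1·Z^0.
  monomial 1·x^2·y^0 ↦ 1·X^2·Y^0·Z^1.
  monomial 1·x^1·y^2 ↦ 1·X^1·Y^2·Z^0.
  monomial 2·x^1·y^1 ↦ 2·X^1·Y^1·Z^1.
  monomial -1·x^1·y^0 ↦ -1·X^1·Y^0·Z^2.
  monomial -2·x^0·y^3 ↦ -2·X^0·Y^3·Z^0.
  monomial 1·x^0·y^2 ↦ 1·X^0·Y^2·Z^1.
  monomial -2·x^0·y^1 ↦ -2·X^0·Y^1·Z^2.
  monomial 1·x^0·y^0 ↦ 1·X^0·Y^0·Z^3.
Collecting: F(X, Y, Z) = -2*X**3 - 2*X**2*Y + X**2*Z + X*Y**2 + 2*X*Y*Z - X*Z**2 - 2*Y**3 + Y**2*Z - 2*Y*Z**2 + Z**3.


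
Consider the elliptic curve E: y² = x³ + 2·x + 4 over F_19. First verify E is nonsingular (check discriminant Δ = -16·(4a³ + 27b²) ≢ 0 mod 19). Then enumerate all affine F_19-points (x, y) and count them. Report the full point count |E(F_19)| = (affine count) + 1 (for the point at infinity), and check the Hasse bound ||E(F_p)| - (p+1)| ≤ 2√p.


Affine points = {(0, 2), (0, 17), (1, 8), (1, 11), (2, 4), (2, 15), (4, 0), (5, 5), (5, 14), (6, 2), (6, 17), (7, 0), (8, 0), (10, 6), (10, 13), (13, 2), (13, 17), (16, 3), (16, 16), (17, 7), (17, 12), (18, 1), (18, 18)}; affine count = 23; |E(F_19)| = 24.

Discriminant check: Δ ∝ 4a³ + 27b² = 4·2³ + 27·4² = 4·8 + 27·16 ≡ 8 (mod 19). Nonzero ⇒ E is nonsingular.
For each x ∈ F_19, compute rhs = x³ + 2·x + 4 mod 19, then count y ∈ F_19 with y² ≡ rhs.
  x = 0: rhs = 4, matching y values: 2, 17 (2 points).
  x = 1: rhs = 7, matching y values: 8, 11 (2 points).
  x = 2: rhs = 16, matching y values: 4, 15 (2 points).
  x = 3: rhs = 18, matching y values: none (0 points).
  x = 4: rhs = 0, matching y values: 0 (1 points).
  x = 5: rhs = 6, matching y values: 5, 14 (2 points).
  x = 6: rhs = 4, matching y values: 2, 17 (2 points).
  x = 7: rhs = 0, matching y values: 0 (1 points).
  x = 8: rhs = 0, matching y values: 0 (1 points).
  x = 9: rhs = 10, matching y values: none (0 points).
  x = 10: rhs = 17, matching y values: 6, 13 (2 points).
  x = 11: rhs = 8, matching y values: none (0 points).
  x = 12: rhs = 8, matching y values: none (0 points).
  x = 13: rhs = 4, matching y values: 2, 17 (2 points).
  x = 14: rhs = 2, matching y values: none (0 points).
  x = 15: rhs = 8, matching y values: none (0 points).
  x = 16: rhs = 9, matching y values: 3, 16 (2 points).
  x = 17: rhs = 11, matching y values: 7, 12 (2 points).
  x = 18: rhs = 1, matching y values: 1, 18 (2 points).
Total affine count: 23.
Full point count |E(F_19)| = 23 + 1 = 24.
Hasse bound: |24 − (19+1)| = |4| = 4 ≤ 2√19 ≈ 8.7178 ✓.


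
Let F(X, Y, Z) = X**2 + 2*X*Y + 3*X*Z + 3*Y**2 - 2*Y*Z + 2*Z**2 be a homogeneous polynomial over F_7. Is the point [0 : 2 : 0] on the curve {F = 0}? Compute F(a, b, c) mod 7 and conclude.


F(0,2,0) ≡ 5 (mod 7); P is NOT on the curve.

Evaluate F(0, 2, 0) term-by-term (mod 7).
  X**2 ↦ 1·0·1·1 = 0
  2*X*Y ↦ 2·0·2·1 = 0
  3*X*Z ↦ 3·0·1·0 = 0
  3*Y**2 ↦ 3·1·4·1 = 12
  -2*Y*Z ↦ -2·1·2·0 = 0
  2*Z**2 ↦ 2·1·1·0 = 0
Sum: F(0, 2, 0) = (0) + (0) + (0) + (12) + (0) + (0) = 12.
Reducing mod 7: 12 ≡ 5 (mod 7).
Since F(a, b, c) ≡ 5 ≠ 0 (mod 7), P does NOT lie on the curve.


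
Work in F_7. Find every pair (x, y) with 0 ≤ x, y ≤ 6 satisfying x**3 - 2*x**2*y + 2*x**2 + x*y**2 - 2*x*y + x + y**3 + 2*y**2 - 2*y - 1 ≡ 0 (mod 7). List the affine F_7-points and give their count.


Affine F_7-points: {(0, 1), (1, 4), (3, 6), (4, 4), (5, 2), (6, 2)}; count = 6.

For each of the 49 pairs (x, y) ∈ F_7², evaluate f(x, y) mod 7. Record the zeros.
  x = 0: [0↦6, 1↦0, 2↦4, 3↦3, 4↦3, 5↦3, 6↦2]  zeros at y ∈ {1}
  x = 1: [0↦3, 1↦1, 2↦4, 3↦4, 4↦0, 5↦5, 6↦4]  zeros at y ∈ {4}
  x = 2: [0↦3, 1↦1, 2↦6, 3↦3, 4↦5, 5↦4, 6↦6]  zeros at y ∈ ∅
  x = 3: [0↦5, 1↦6, 2↦2, 3↦6, 4↦3, 5↦6, 6↦0]  zeros at y ∈ {6}
  x = 4: [0↦1, 1↦1, 2↦5, 3↦5, 4↦0, 5↦3, 6↦6]  zeros at y ∈ {4}
  x = 5: [0↦4, 1↦6, 2↦0, 3↦6, 4↦2, 5↦1, 6↦2]  zeros at y ∈ {2}
  x = 6: [0↦6, 1↦6, 2↦0, 3↦1, 4↦1, 5↦6, 6↦1]  zeros at y ∈ {2}
Collecting zeros: affine points = {(0, 1), (1, 4), (3, 6), (4, 4), (5, 2), (6, 2)}.
Total count |C(F_7)_aff| = 6.


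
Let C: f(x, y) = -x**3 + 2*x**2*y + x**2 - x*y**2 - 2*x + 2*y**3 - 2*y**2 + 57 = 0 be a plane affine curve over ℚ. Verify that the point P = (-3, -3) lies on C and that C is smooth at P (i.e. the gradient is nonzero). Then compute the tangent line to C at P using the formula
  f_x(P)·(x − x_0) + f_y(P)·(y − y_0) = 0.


Tangent line at P: -8*x + 66*y + 174 = 0.

Step 1: f(-3, -3) = 0, so P lies on C.
Step 2: partial derivatives
  f_x(x, y) = -3*x**2 + 4*x*y + 2*x - y**2 - 2, f_y(x, y) = 2*x**2 - 2*x*y + 6*y**2 - 4*y.
  f_x(P) = -8, f_y(P) = 66 (gradient nonzero, so P is smooth).
Step 3: tangent line at P: -8·(x − -3) + 66·(y − -3) = 0.
Expanding: -8*x + 66*y + 174 = 0.


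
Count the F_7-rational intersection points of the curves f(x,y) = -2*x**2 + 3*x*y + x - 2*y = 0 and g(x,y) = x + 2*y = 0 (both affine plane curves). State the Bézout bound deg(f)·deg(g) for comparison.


Common zeros: {(0, 0)}; count = 1; Bézout bound = 2.

deg(f) = 2, deg(g) = 1, so Bézout bound = 2.
Scan x ∈ F_7. For each x, list the y ∈ F_7 with f(x, y) ≡ 0 and those with g(x, y) ≡ 0 (mod 7); the common zeros in that column are the intersection.
  x = 0: f ≡ 0 at y ∈ {0}; g ≡ 0 at y ∈ {0}; common: {0}.
  x = 1: f ≡ 0 at y ∈ {1}; g ≡ 0 at y ∈ {3}; common: ∅.
  x = 2: f ≡ 0 at y ∈ {5}; g ≡ 0 at y ∈ {6}; common: ∅.
  x = 3: f ≡ 0 at y ∈ ∅; g ≡ 0 at y ∈ {2}; common: ∅.
  x = 4: f ≡ 0 at y ∈ {0}; g ≡ 0 at y ∈ {5}; common: ∅.
  x = 5: f ≡ 0 at y ∈ {4}; g ≡ 0 at y ∈ {1}; common: ∅.
  x = 6: f ≡ 0 at y ∈ {5}; g ≡ 0 at y ∈ {4}; common: ∅.
Collecting: common zeros = {(0, 0)}, so the count is 1.
Comparison with the Bézout bound: 1 ≤ 2 = deg(f)·deg(g), as expected for curves with no common component (the affine F_7-count falls short of the bound because intersections may lie at infinity, over extension fields, or carry multiplicity).


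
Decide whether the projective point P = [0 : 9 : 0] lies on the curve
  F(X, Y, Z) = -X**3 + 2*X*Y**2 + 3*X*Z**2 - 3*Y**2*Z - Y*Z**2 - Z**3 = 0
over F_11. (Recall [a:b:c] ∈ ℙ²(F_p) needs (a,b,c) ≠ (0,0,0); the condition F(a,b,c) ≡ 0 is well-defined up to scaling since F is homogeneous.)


F(0,9,0) ≡ 0 (mod 11); P is on the curve.

Evaluate F(0, 9, 0) term-by-term (mod 11).
  -X**3 ↦ -1·0·1·1 = 0
  2*X*Y**2 ↦ 2·0·81·1 = 0
  3*X*Z**2 ↦ 3·0·1·0 = 0
  -3*Y**2*Z ↦ -3·1·81·0 = 0
  -Y*Z**2 ↦ -1·1·9·0 = 0
  -Z**3 ↦ -1·1·1·0 = 0
Sum: F(0, 9, 0) = (0) + (0) + (0) + (0) + (0) + (0) = 0.
Reducing mod 11: 0 ≡ 0 (mod 11).
Since F(a, b, c) ≡ 0 (mod 11), P lies on the curve.


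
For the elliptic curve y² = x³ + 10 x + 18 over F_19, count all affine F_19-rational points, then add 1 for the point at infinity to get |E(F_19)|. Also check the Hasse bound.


Affine points = {(6, 3), (6, 16), (9, 1), (9, 18), (10, 4), (10, 15), (12, 2), (12, 17), (15, 3), (15, 16), (17, 3), (17, 16), (18, 8), (18, 11)}; affine count = 14; |E(F_19)| = 15.

Discriminant check: Δ ∝ 4a³ + 27b² = 4·10³ + 27·18² = 4·1000 + 27·324 ≡ 18 (mod 19). Nonzero ⇒ E is nonsingular.
For each x ∈ F_19, compute rhs = x³ + 10·x + 18 mod 19, then count y ∈ F_19 with y² ≡ rhs.
  x = 0: rhs = 18, matching y values: none (0 points).
  x = 1: rhs = 10, matching y values: none (0 points).
  x = 2: rhs = 8, matching y values: none (0 points).
  x = 3: rhs = 18, matching y values: none (0 points).
  x = 4: rhs = 8, matching y values: none (0 points).
  x = 5: rhs = 3, matching y values: none (0 points).
  x = 6: rhs = 9, matching y values: 3, 16 (2 points).
  x = 7: rhs = 13, matching y values: none (0 points).
  x = 8: rhs = 2, matching y values: none (0 points).
  x = 9: rhs = 1, matching y values: 1, 18 (2 points).
  x = 10: rhs = 16, matching y values: 4, 15 (2 points).
  x = 11: rhs = 15, matching y values: none (0 points).
  x = 12: rhs = 4, matching y values: 2, 17 (2 points).
  x = 13: rhs = 8, matching y values: none (0 points).
  x = 14: rhs = 14, matching y values: none (0 points).
  x = 15: rhs = 9, matching y values: 3, 16 (2 points).
  x = 16: rhs = 18, matching y values: none (0 points).
  x = 17: rhs = 9, matching y values: 3, 16 (2 points).
  x = 18: rhs = 7, matching y values: 8, 11 (2 points).
Total affine count: 14.
Full point count |E(F_19)| = 14 + 1 = 15.
Hasse bound: |15 − (19+1)| = |-5| = 5 ≤ 2√19 ≈ 8.7178 ✓.


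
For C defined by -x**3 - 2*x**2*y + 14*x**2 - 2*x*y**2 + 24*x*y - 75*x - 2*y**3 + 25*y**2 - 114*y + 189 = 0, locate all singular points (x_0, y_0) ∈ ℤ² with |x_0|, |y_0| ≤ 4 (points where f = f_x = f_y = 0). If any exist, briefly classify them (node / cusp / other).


Singular points: {(3, 3)}; classification: node.

Compute partial derivatives:
  f_x = -3*x**2 - 4*x*y + 28*x - 2*y**2 + 24*y - 75.
  f_y = -2*x**2 - 4*x*y + 24*x - 6*y**2 + 50*y - 114.
Scan x_0 ∈ {−4, ..., 4}. For each x_0, f_y(x_0, y) is a polynomial in y; find its integer roots y ∈ {−4, ..., 4}, then test f_x and f at those candidates.
  x = -4: f_y(-4, y) = -6*y**2 + 66*y - 242; no integer root y with |y| ≤ 4.
  x = -3: f_y(-3, y) = -6*y**2 + 62*y - 204; no integer root y with |y| ≤ 4.
  x = -2: f_y(-2, y) = -6*y**2 + 58*y - 170; no integer root y with |y| ≤ 4.
  x = -1: f_y(-1, y) = -6*y**2 + 54*y - 140; no integer root y with |y| ≤ 4.
  x = 0: f_y(0, y) = -6*y**2 + 50*y - 114; no integer root y with |y| ≤ 4.
  x = 1: f_y(1, y) = -6*y**2 + 46*y - 92; no integer root y with |y| ≤ 4.
  x = 2: f_y(2, y) = -6*y**2 + 42*y - 74; no integer root y with |y| ≤ 4.
  x = 3: f_y(3, y) = -6*y**2 + 38*y - 60; vanishes at y ∈ {3}. (3, 3): f_x = 0, f = 0 — SINGULAR.
  x = 4: f_y(4, y) = -6*y**2 + 34*y - 50; no integer root y with |y| ≤ 4.
Only singular point on the grid: (3, 3).
Classify: substitute x = 3 + u, y = 3 + v and expand: f = -u**3 - 2*u**2*v - u**2 - 2*u*v**2 - 2*v**3 + v**2.
No constant or linear terms (consistent with a singular point). Quadratic part: -u**2 + v**2. Cubic part: -u**3 - 2*u**2*v - 2*u*v**2 - 2*v**3.
The quadratic part v**2 - u**2 = (v − u)(v + u) splits into two distinct linear factors, so there are two distinct tangent lines y − 3 = ±(x − 3) — this is a node (ordinary double point).
Classification: node.


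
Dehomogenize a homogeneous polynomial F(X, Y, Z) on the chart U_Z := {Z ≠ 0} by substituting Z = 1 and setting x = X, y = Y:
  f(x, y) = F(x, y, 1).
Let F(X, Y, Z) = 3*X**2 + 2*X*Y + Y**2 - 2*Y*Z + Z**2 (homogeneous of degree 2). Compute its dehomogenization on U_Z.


f(x, y) = 3*x**2 + 2*x*y + y**2 - 2*y + 1

On U_Z we set Z = 1. Each monomial c·X^i·Y^j·Z^k in F becomes c·x^i·y^j·1^k = c·x^i·y^j.
Substituting Z = 1: F(X, Y, 1) = 3*x**2 + 2*x*y + y**2 - 2*y + 1.
Note: deg(f) ≤ deg(F) = 2; strict inequality happens when F is divisible by Z (lost terms).


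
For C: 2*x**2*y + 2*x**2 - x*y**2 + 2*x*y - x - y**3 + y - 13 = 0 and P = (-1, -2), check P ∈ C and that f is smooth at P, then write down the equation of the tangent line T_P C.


Tangent line at P: -5*x - 15*y - 35 = 0.

Step 1: f(-1, -2) = 0, so P lies on C.
Step 2: partial derivatives
  f_x(x, y) = 4*x*y + 4*x - y**2 + 2*y - 1, f_y(x, y) = 2*x**2 - 2*x*y + 2*x - 3*y**2 + 1.
  f_x(P) = -5, f_y(P) = -15 (gradient nonzero, so P is smooth).
Step 3: tangent line at P: -5·(x − -1) + -15·(y − -2) = 0.
Expanding: -5*x - 15*y - 35 = 0.


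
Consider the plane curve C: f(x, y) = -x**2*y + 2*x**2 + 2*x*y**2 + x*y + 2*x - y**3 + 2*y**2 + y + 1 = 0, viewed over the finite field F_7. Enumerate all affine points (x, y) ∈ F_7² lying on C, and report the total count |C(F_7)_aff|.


Affine F_7-points: {(2, 6), (4, 6), (5, 2)}; count = 3.

For each of the 49 pairs (x, y) ∈ F_7², evaluate f(x, y) mod 7. Record the zeros.
  x = 0: [0↦1, 1↦3, 2↦3, 3↦2, 4↦1, 5↦1, 6↦3]  zeros at y ∈ ∅
  x = 1: [0↦5, 1↦2, 2↦1, 3↦3, 4↦2, 5↦6, 6↦2]  zeros at y ∈ ∅
  x = 2: [0↦6, 1↦3, 2↦6, 3↦2, 4↦6, 5↦5, 6↦0]  zeros at y ∈ {6}
  x = 3: [0↦4, 1↦6, 2↦4, 3↦6, 4↦6, 5↦5, 6↦4]  zeros at y ∈ ∅
  x = 4: [0↦6, 1↦4, 2↦2, 3↦1, 4↦2, 5↦6, 6↦0]  zeros at y ∈ {6}
  x = 5: [0↦5, 1↦4, 2↦0, 3↦1, 4↦1, 5↦1, 6↦2]  zeros at y ∈ {2}
  x = 6: [0↦1, 1↦6, 2↦5, 3↦6, 4↦3, 5↦4, 6↦3]  zeros at y ∈ ∅
Collecting zeros: affine points = {(2, 6), (4, 6), (5, 2)}.
Total count |C(F_7)_aff| = 3.


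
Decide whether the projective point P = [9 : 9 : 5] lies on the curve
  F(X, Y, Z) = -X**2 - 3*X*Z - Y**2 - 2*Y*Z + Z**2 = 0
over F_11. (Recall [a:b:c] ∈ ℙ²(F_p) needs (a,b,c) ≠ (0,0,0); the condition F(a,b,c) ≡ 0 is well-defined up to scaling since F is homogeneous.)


F(9,9,5) ≡ 1 (mod 11); P is NOT on the curve.

Evaluate F(9, 9, 5) term-by-term (mod 11).
  -X**2 ↦ -1·81·1·1 = -81
  -3*X*Z ↦ -3·9·1·5 = -135
  -Y**2 ↦ -1·1·81·1 = -81
  -2*Y*Z ↦ -2·1·9·5 = -90
  Z**2 ↦ 1·1·1·25 = 25
Sum: F(9, 9, 5) = (-81) + (-135) + (-81) + (-90) + (25) = -362.
Reducing mod 11: -362 ≡ 1 (mod 11).
Since F(a, b, c) ≡ 1 ≠ 0 (mod 11), P does NOT lie on the curve.


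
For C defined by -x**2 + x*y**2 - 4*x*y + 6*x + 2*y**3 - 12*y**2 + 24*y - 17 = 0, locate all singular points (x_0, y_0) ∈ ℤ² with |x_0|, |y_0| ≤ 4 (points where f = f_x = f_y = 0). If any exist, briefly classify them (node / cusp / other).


Singular points: {(1, 2)}; classification: node.

Compute partial derivatives:
  f_x = -2*x + y**2 - 4*y + 6.
  f_y = 2*x*y - 4*x + 6*y**2 - 24*y + 24.
Scan x_0 ∈ {−4, ..., 4}. For each x_0, f_y(x_0, y) is a polynomial in y; find its integer roots y ∈ {−4, ..., 4}, then test f_x and f at those candidates.
  x = -4: f_y(-4, y) = 6*y**2 - 32*y + 40; vanishes at y ∈ {2}. (-4, 2): f_x = 10 ≠ 0.
  x = -3: f_y(-3, y) = 6*y**2 - 30*y + 36; vanishes at y ∈ {2, 3}. (-3, 2): f_x = 8 ≠ 0; (-3, 3): f_x = 9 ≠ 0.
  x = -2: f_y(-2, y) = 6*y**2 - 28*y + 32; vanishes at y ∈ {2}. (-2, 2): f_x = 6 ≠ 0.
  x = -1: f_y(-1, y) = 6*y**2 - 26*y + 28; vanishes at y ∈ {2}. (-1, 2): f_x = 4 ≠ 0.
  x = 0: f_y(0, y) = 6*y**2 - 24*y + 24; vanishes at y ∈ {2}. (0, 2): f_x = 2 ≠ 0.
  x = 1: f_y(1, y) = 6*y**2 - 22*y + 20; vanishes at y ∈ {2}. (1, 2): f_x = 0, f = 0 — SINGULAR.
  x = 2: f_y(2, y) = 6*y**2 - 20*y + 16; vanishes at y ∈ {2}. (2, 2): f_x = -2 ≠ 0.
  x = 3: f_y(3, y) = 6*y**2 - 18*y + 12; vanishes at y ∈ {1, 2}. (3, 1): f_x = -3 ≠ 0; (3, 2): f_x = -4 ≠ 0.
  x = 4: f_y(4, y) = 6*y**2 - 16*y + 8; vanishes at y ∈ {2}. (4, 2): f_x = -6 ≠ 0.
Only singular point on the grid: (1, 2).
Classify: substitute x = 1 + u, y = 2 + v and expand: f = -u**2 + u*v**2 + 2*v**3 + v**2.
No constant or linear terms (consistent with a singular point). Quadratic part: -u**2 + v**2. Cubic part: u*v**2 + 2*v**3.
The quadratic part v**2 - u**2 = (v − u)(v + u) splits into two distinct linear factors, so there are two distinct tangent lines y − 2 = ±(x − 1) — this is a node (ordinary double point).
Classification: node.


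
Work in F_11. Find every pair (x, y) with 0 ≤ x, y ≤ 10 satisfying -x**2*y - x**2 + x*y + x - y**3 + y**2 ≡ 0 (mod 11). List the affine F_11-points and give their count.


Affine F_11-points: {(0, 0), (0, 1), (1, 0), (1, 1), (3, 2), (4, 3), (4, 6), (5, 5), (6, 4), (7, 5), (8, 3), (8, 6), (9, 2)}; count = 13.

For each of the 121 pairs (x, y) ∈ F_11², evaluate f(x, y) mod 11. Record the zeros.
  x = 0: [0↦0, 1↦0, 2↦7, 3↦4, 4↦7, 5↦10, 6↦7, 7↦3, 8↦3, 9↦1, 10↦2]  zeros at y ∈ {0, 1}
  x = 1: [0↦0, 1↦0, 2↦7, 3↦4, 4↦7, 5↦10, 6↦7, 7↦3, 8↦3, 9↦1, 10↦2]  zeros at y ∈ {0, 1}
  x = 2: [0↦9, 1↦7, 2↦1, 3↦7, 4↦8, 5↦9, 6↦4, 7↦9, 8↦7, 9↦3, 10↦2]  zeros at y ∈ ∅
  x = 3: [0↦5, 1↦10, 2↦0, 3↦2, 4↦10, 5↦7, 6↦9, 7↦10, 8↦4, 9↦7, 10↦2]  zeros at y ∈ {2}
  x = 4: [0↦10, 1↦9, 2↦4, 3↦0, 4↦2, 5↦4, 6↦0, 7↦6, 8↦5, 9↦2, 10↦2]  zeros at y ∈ {3, 6}
  x = 5: [0↦2, 1↦4, 2↦2, 3↦1, 4↦6, 5↦0, 6↦10, 7↦8, 8↦10, 9↦10, 10↦2]  zeros at y ∈ {5}
  x = 6: [0↦3, 1↦6, 2↦5, 3↦5, 4↦0, 5↦6, 6↦6, 7↦5, 8↦8, 9↦9, 10↦2]  zeros at y ∈ {4}
  x = 7: [0↦2, 1↦4, 2↦2, 3↦1, 4↦6, 5↦0, 6↦10, 7↦8, 8↦10, 9↦10, 10↦2]  zeros at y ∈ {5}
  x = 8: [0↦10, 1↦9, 2↦4, 3↦0, 4↦2, 5↦4, 6↦0, 7↦6, 8↦5, 9↦2, 10↦2]  zeros at y ∈ {3, 6}
  x = 9: [0↦5, 1↦10, 2↦0, 3↦2, 4↦10, 5↦7, 6↦9, 7↦10, 8↦4, 9↦7, 10↦2]  zeros at y ∈ {2}
  x = 10: [0↦9, 1↦7, 2↦1, 3↦7, 4↦8, 5↦9, 6↦4, 7↦9, 8↦7, 9↦3, 10↦2]  zeros at y ∈ ∅
Collecting zeros: affine points = {(0, 0), (0, 1), (1, 0), (1, 1), (3, 2), (4, 3), (4, 6), (5, 5), (6, 4), (7, 5), (8, 3), (8, 6), (9, 2)}.
Total count |C(F_11)_aff| = 13.


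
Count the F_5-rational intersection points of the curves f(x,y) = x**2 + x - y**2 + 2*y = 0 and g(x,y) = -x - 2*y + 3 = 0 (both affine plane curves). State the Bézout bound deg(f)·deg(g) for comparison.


Common zeros: {(4, 2)}; count = 1; Bézout bound = 2.

deg(f) = 2, deg(g) = 1, so Bézout bound = 2.
Scan x ∈ F_5. For each x, list the y ∈ F_5 with f(x, y) ≡ 0 and those with g(x, y) ≡ 0 (mod 5); the common zeros in that column are the intersection.
  x = 0: f ≡ 0 at y ∈ {0, 2}; g ≡ 0 at y ∈ {4}; common: ∅.
  x = 1: f ≡ 0 at y ∈ ∅; g ≡ 0 at y ∈ {1}; common: ∅.
  x = 2: f ≡ 0 at y ∈ ∅; g ≡ 0 at y ∈ {3}; common: ∅.
  x = 3: f ≡ 0 at y ∈ ∅; g ≡ 0 at y ∈ {0}; common: ∅.
  x = 4: f ≡ 0 at y ∈ {0, 2}; g ≡ 0 at y ∈ {2}; common: {2}.
Collecting: common zeros = {(4, 2)}, so the count is 1.
Comparison with the Bézout bound: 1 ≤ 2 = deg(f)·deg(g), as expected for curves with no common component (the affine F_5-count falls short of the bound because intersections may lie at infinity, over extension fields, or carry multiplicity).


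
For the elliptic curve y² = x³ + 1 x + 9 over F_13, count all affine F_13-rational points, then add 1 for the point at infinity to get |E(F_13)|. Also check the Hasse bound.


Affine points = {(0, 3), (0, 10), (3, 0), (4, 5), (4, 8), (5, 3), (5, 10), (6, 6), (6, 7), (8, 3), (8, 10), (11, 5), (11, 8)}; affine count = 13; |E(F_13)| = 14.

Discriminant check: Δ ∝ 4a³ + 27b² = 4·1³ + 27·9² = 4·1 + 27·81 ≡ 7 (mod 13). Nonzero ⇒ E is nonsingular.
For each x ∈ F_13, compute rhs = x³ + 1·x + 9 mod 13, then count y ∈ F_13 with y² ≡ rhs.
  x = 0: rhs = 9, matching y values: 3, 10 (2 points).
  x = 1: rhs = 11, matching y values: none (0 points).
  x = 2: rhs = 6, matching y values: none (0 points).
  x = 3: rhs = 0, matching y values: 0 (1 points).
  x = 4: rhs = 12, matching y values: 5, 8 (2 points).
  x = 5: rhs = 9, matching y values: 3, 10 (2 points).
  x = 6: rhs = 10, matching y values: 6, 7 (2 points).
  x = 7: rhs = 8, matching y values: none (0 points).
  x = 8: rhs = 9, matching y values: 3, 10 (2 points).
  x = 9: rhs = 6, matching y values: none (0 points).
  x = 10: rhs = 5, matching y values: none (0 points).
  x = 11: rhs = 12, matching y values: 5, 8 (2 points).
  x = 12: rhs = 7, matching y values: none (0 points).
Total affine count: 13.
Full point count |E(F_13)| = 13 + 1 = 14.
Hasse bound: |14 − (13+1)| = |0| = 0 ≤ 2√13 ≈ 7.2111 ✓.


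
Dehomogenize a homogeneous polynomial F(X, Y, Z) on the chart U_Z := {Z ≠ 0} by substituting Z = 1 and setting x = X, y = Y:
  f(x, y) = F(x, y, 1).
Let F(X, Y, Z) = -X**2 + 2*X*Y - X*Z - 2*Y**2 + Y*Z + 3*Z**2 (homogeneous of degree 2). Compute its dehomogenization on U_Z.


f(x, y) = -x**2 + 2*x*y - x - 2*y**2 + y + 3

On U_Z we set Z = 1. Each monomial c·X^i·Y^j·Z^k in F becomes c·x^i·y^j·1^k = c·x^i·y^j.
Substituting Z = 1: F(X, Y, 1) = -x**2 + 2*x*y - x - 2*y**2 + y + 3.
Note: deg(f) ≤ deg(F) = 2; strict inequality happens when F is divisible by Z (lost terms).
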